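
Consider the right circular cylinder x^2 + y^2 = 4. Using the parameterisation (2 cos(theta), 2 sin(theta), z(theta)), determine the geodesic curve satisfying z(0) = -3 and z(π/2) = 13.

Parameterise the cylinder of radius R = 2 as
    r(θ) = (2 cos θ, 2 sin θ, z(θ)).
The arc-length element is
    ds = sqrt(4 + (dz/dθ)^2) dθ,
so the Lagrangian is L = sqrt(4 + z'^2).
L depends on z' only, not on z or θ, so ∂L/∂z = 0 and
    ∂L/∂z' = z' / sqrt(4 + z'^2).
The Euler-Lagrange equation gives
    d/dθ( z' / sqrt(4 + z'^2) ) = 0,
so z' is constant. Integrating once:
    z(θ) = a θ + b,
a helix on the cylinder (a straight line when the cylinder is unrolled). The constants a, b are determined by the endpoint conditions.
With endpoint conditions z(0) = -3 and z(π/2) = 13: from z(0) = b we get b = -3, and a·π/2 + -3 = 13 gives a = 32/π, so
    z(θ) = (32/π) θ − 3.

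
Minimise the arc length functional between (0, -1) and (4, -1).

Arc-length functional: J[y] = ∫ sqrt(1 + (y')^2) dx.
Lagrangian L = sqrt(1 + (y')^2) has no explicit y dependence, so ∂L/∂y = 0 and the Euler-Lagrange equation gives
    d/dx( y' / sqrt(1 + (y')^2) ) = 0  ⇒  y' / sqrt(1 + (y')^2) = const.
Hence y' is constant, so y(x) is affine.
Fitting the endpoints (0, -1) and (4, -1):
    slope m = ((-1) − (-1)) / (4 − 0) = 0,
    intercept c = (-1) − m·0 = -1.
Extremal: y(x) = -1.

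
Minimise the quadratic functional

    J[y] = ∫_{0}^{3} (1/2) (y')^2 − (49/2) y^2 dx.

The Lagrangian is L = (1/2) (y')^2 − (49/2) y^2.
Compute ∂L/∂y = -49y, ∂L/∂y' = y'.
The Euler-Lagrange equation d/dx(∂L/∂y') − ∂L/∂y = 0 reduces to
    y'' + 49 y = 0.
Its general solution is
    y(x) = A sin(7x) + B cos(7x),
with A, B fixed by the endpoint conditions.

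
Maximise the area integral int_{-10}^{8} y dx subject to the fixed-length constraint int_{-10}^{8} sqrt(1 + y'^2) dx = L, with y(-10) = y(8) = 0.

Set up the augmented Lagrangian using a multiplier λ for the length constraint:
    F(y, y') = y − λ sqrt(1 + y'^2).
F has no explicit x dependence, so the Beltrami identity yields a first integral
    F − y' ∂F/∂y' = C.
Compute ∂F/∂y' = −λ y' / sqrt(1 + y'^2). Then
    y − λ sqrt(1 + y'^2) + λ y'^2 / sqrt(1 + y'^2) = C
    ⇒  y − λ / sqrt(1 + y'^2) = C.
Solving for y' and integrating gives
    (x − a)^2 + (y − b)^2 = λ^2,
a circular arc of radius λ. The constants a, b are determined by the endpoint conditions y(-10) = y(8) = 0, and λ is fixed implicitly by the length constraint
    ∫_{-10}^{8} sqrt(1 + y'^2) dx = L.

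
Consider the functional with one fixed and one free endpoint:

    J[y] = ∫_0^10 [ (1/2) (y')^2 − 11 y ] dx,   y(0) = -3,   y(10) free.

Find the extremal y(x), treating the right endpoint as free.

The Lagrangian L = (1/2) (y')^2 − 11 y gives
    ∂L/∂y = −11,   ∂L/∂y' = y'.
Euler-Lagrange: d/dx(y') − (−11) = 0, i.e. y'' + 11 = 0, so
    y(x) = −(11/2) x^2 + C1 x + C2.
Fixed left endpoint y(0) = -3 ⇒ C2 = -3.
The right endpoint x = 10 is free, so the natural (transversality) condition is ∂L/∂y' |_{x=10} = 0, i.e. y'(10) = 0.
Compute y'(x) = −11 x + C1, so y'(10) = −110 + C1 = 0 ⇒ C1 = 110.
Therefore the extremal is
    y(x) = −(11/2) x^2 + 110 x − 3.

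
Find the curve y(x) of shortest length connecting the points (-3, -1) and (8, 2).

Arc-length functional: J[y] = ∫ sqrt(1 + (y')^2) dx.
Lagrangian L = sqrt(1 + (y')^2) has no explicit y dependence, so ∂L/∂y = 0 and the Euler-Lagrange equation gives
    d/dx( y' / sqrt(1 + (y')^2) ) = 0  ⇒  y' / sqrt(1 + (y')^2) = const.
Hence y' is constant, so y(x) is affine.
Fitting the endpoints (-3, -1) and (8, 2):
    slope m = (2 − (-1)) / (8 − (-3)) = 3/11,
    intercept c = (-1) − m·(-3) = -2/11.
Extremal: y(x) = (3/11) x - 2/11.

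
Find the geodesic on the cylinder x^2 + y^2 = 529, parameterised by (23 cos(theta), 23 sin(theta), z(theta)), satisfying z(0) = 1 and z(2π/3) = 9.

Parameterise the cylinder of radius R = 23 as
    r(θ) = (23 cos θ, 23 sin θ, z(θ)).
The arc-length element is
    ds = sqrt(529 + (dz/dθ)^2) dθ,
so the Lagrangian is L = sqrt(529 + z'^2).
L depends on z' only, not on z or θ, so ∂L/∂z = 0 and
    ∂L/∂z' = z' / sqrt(529 + z'^2).
The Euler-Lagrange equation gives
    d/dθ( z' / sqrt(529 + z'^2) ) = 0,
so z' is constant. Integrating once:
    z(θ) = a θ + b,
a helix on the cylinder (a straight line when the cylinder is unrolled). The constants a, b are determined by the endpoint conditions.
With endpoint conditions z(0) = 1 and z(2π/3) = 9: from z(0) = b we get b = 1, and a·2π/3 + 1 = 9 gives a = 12/π, so
    z(θ) = (12/π) θ + 1.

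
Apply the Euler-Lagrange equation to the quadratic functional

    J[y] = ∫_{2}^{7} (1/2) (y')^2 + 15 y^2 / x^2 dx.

The Lagrangian is L = (1/2) (y')^2 + 15 y^2 / x^2.
Compute ∂L/∂y = 30y/x^2, ∂L/∂y' = y'.
The Euler-Lagrange equation d/dx(∂L/∂y') − ∂L/∂y = 0 reduces to
    y'' − 30/x^2 · y = 0  (x > 0).
Its general solution is
    y(x) = A x^6 + B x^(-5),
with A, B fixed by the endpoint conditions.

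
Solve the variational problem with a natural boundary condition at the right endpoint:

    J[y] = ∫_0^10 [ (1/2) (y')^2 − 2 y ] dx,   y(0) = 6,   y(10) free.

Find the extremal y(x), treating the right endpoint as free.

The Lagrangian L = (1/2) (y')^2 − 2 y gives
    ∂L/∂y = −2,   ∂L/∂y' = y'.
Euler-Lagrange: d/dx(y') − (−2) = 0, i.e. y'' + 2 = 0, so
    y(x) = −(2/2) x^2 + C1 x + C2.
Fixed left endpoint y(0) = 6 ⇒ C2 = 6.
The right endpoint x = 10 is free, so the natural (transversality) condition is ∂L/∂y' |_{x=10} = 0, i.e. y'(10) = 0.
Compute y'(x) = −2 x + C1, so y'(10) = −20 + C1 = 0 ⇒ C1 = 20.
Therefore the extremal is
    y(x) = −x^2 + 20 x + 6.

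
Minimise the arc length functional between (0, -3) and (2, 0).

Arc-length functional: J[y] = ∫ sqrt(1 + (y')^2) dx.
Lagrangian L = sqrt(1 + (y')^2) has no explicit y dependence, so ∂L/∂y = 0 and the Euler-Lagrange equation gives
    d/dx( y' / sqrt(1 + (y')^2) ) = 0  ⇒  y' / sqrt(1 + (y')^2) = const.
Hence y' is constant, so y(x) is affine.
Fitting the endpoints (0, -3) and (2, 0):
    slope m = (0 − (-3)) / (2 − 0) = 3/2,
    intercept c = (-3) − m·0 = -3.
Extremal: y(x) = (3/2) x - 3.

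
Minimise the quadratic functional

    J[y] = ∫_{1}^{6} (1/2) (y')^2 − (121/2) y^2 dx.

The Lagrangian is L = (1/2) (y')^2 − (121/2) y^2.
Compute ∂L/∂y = -121y, ∂L/∂y' = y'.
The Euler-Lagrange equation d/dx(∂L/∂y') − ∂L/∂y = 0 reduces to
    y'' + 121 y = 0.
Its general solution is
    y(x) = A sin(11x) + B cos(11x),
with A, B fixed by the endpoint conditions.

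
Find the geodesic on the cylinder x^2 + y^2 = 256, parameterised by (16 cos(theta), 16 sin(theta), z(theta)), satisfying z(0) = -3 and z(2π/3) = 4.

Parameterise the cylinder of radius R = 16 as
    r(θ) = (16 cos θ, 16 sin θ, z(θ)).
The arc-length element is
    ds = sqrt(256 + (dz/dθ)^2) dθ,
so the Lagrangian is L = sqrt(256 + z'^2).
L depends on z' only, not on z or θ, so ∂L/∂z = 0 and
    ∂L/∂z' = z' / sqrt(256 + z'^2).
The Euler-Lagrange equation gives
    d/dθ( z' / sqrt(256 + z'^2) ) = 0,
so z' is constant. Integrating once:
    z(θ) = a θ + b,
a helix on the cylinder (a straight line when the cylinder is unrolled). The constants a, b are determined by the endpoint conditions.
With endpoint conditions z(0) = -3 and z(2π/3) = 4: from z(0) = b we get b = -3, and a·2π/3 + -3 = 4 gives a = 21/(2π), so
    z(θ) = (21/(2π)) θ − 3.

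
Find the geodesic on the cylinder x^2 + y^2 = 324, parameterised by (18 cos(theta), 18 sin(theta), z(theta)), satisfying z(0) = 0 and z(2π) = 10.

Parameterise the cylinder of radius R = 18 as
    r(θ) = (18 cos θ, 18 sin θ, z(θ)).
The arc-length element is
    ds = sqrt(324 + (dz/dθ)^2) dθ,
so the Lagrangian is L = sqrt(324 + z'^2).
L depends on z' only, not on z or θ, so ∂L/∂z = 0 and
    ∂L/∂z' = z' / sqrt(324 + z'^2).
The Euler-Lagrange equation gives
    d/dθ( z' / sqrt(324 + z'^2) ) = 0,
so z' is constant. Integrating once:
    z(θ) = a θ + b,
a helix on the cylinder (a straight line when the cylinder is unrolled). The constants a, b are determined by the endpoint conditions.
With endpoint conditions z(0) = 0 and z(2π) = 10: from z(0) = b we get b = 0, and a·2π + 0 = 10 gives a = 5/π, so
    z(θ) = (5/π) θ.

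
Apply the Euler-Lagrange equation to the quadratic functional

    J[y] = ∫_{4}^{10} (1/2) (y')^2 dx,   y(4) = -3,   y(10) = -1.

The Lagrangian is L = (1/2) (y')^2.
Compute ∂L/∂y = 0, ∂L/∂y' = y'.
The Euler-Lagrange equation d/dx(∂L/∂y') − ∂L/∂y = 0 reduces to
    y'' = 0.
Its general solution is
    y(x) = A x + B,
with A, B fixed by the endpoint conditions.
Applying the endpoint conditions y(4) = -3 and y(10) = -1: solve A·4 + B = -3 and A·10 + B = -1. Subtracting gives A(10 − 4) = -1 − -3, so A = 1/3, and B = -3 − A·4 = -13/3. Therefore
    y(x) = (1/3) x - 13/3.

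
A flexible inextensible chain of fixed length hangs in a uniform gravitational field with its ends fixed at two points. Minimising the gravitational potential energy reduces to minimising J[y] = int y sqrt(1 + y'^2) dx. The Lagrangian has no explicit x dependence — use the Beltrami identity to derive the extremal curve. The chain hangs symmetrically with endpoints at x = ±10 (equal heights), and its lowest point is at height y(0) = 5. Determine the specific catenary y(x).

The Lagrangian L(y, y') = y sqrt(1 + y'^2) has no explicit x dependence, so the Beltrami identity applies:
    L − y' ∂L/∂y' = C.
Compute ∂L/∂y' = y · y' / sqrt(1 + y'^2). Then
    L − y' ∂L/∂y'
    = y sqrt(1 + y'^2) − y · y'^2 / sqrt(1 + y'^2)
    = y (1 + y'^2 − y'^2) / sqrt(1 + y'^2)
    = y / sqrt(1 + y'^2) = C.
Squaring gives y^2 = C^2 (1 + y'^2), i.e.
    y'^2 = y^2 / C^2 − 1.
Separating variables,
    dy / sqrt(y^2 − C^2) = dx / C,
and integrating gives arccosh(y / C) = (x − a)/C, so
    y(x) = C cosh((x − a)/C),
the catenary. The constants C and a are fixed by the two endpoint conditions (and, for the hanging-chain problem, the length constraint selects C).
Now fit the given data. The endpoints x = ±10 are symmetric at equal height, so the catenary is even about its minimum: a = 0 and y(x) = C cosh(x/C). The lowest point is y(0) = C cosh(0) = C, and we are told y(0) = 5, so C = 5. Therefore
    y(x) = 5 cosh(x/5),
and at the endpoints
    y(±10) = 5 cosh(10/5).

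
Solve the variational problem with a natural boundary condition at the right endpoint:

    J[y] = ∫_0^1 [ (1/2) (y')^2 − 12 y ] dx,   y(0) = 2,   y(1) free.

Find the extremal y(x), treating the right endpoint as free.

The Lagrangian L = (1/2) (y')^2 − 12 y gives
    ∂L/∂y = −12,   ∂L/∂y' = y'.
Euler-Lagrange: d/dx(y') − (−12) = 0, i.e. y'' + 12 = 0, so
    y(x) = −(12/2) x^2 + C1 x + C2.
Fixed left endpoint y(0) = 2 ⇒ C2 = 2.
The right endpoint x = 1 is free, so the natural (transversality) condition is ∂L/∂y' |_{x=1} = 0, i.e. y'(1) = 0.
Compute y'(x) = −12 x + C1, so y'(1) = −12 + C1 = 0 ⇒ C1 = 12.
Therefore the extremal is
    y(x) = −6 x^2 + 12 x + 2.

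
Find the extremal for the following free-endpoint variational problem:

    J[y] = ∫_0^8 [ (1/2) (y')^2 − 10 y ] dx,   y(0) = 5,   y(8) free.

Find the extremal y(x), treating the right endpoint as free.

The Lagrangian L = (1/2) (y')^2 − 10 y gives
    ∂L/∂y = −10,   ∂L/∂y' = y'.
Euler-Lagrange: d/dx(y') − (−10) = 0, i.e. y'' + 10 = 0, so
    y(x) = −(10/2) x^2 + C1 x + C2.
Fixed left endpoint y(0) = 5 ⇒ C2 = 5.
The right endpoint x = 8 is free, so the natural (transversality) condition is ∂L/∂y' |_{x=8} = 0, i.e. y'(8) = 0.
Compute y'(x) = −10 x + C1, so y'(8) = −80 + C1 = 0 ⇒ C1 = 80.
Therefore the extremal is
    y(x) = −5 x^2 + 80 x + 5.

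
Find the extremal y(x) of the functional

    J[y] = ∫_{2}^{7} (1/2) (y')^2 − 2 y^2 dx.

The Lagrangian is L = (1/2) (y')^2 − 2 y^2.
Compute ∂L/∂y = -4y, ∂L/∂y' = y'.
The Euler-Lagrange equation d/dx(∂L/∂y') − ∂L/∂y = 0 reduces to
    y'' + 4 y = 0.
Its general solution is
    y(x) = A sin(2x) + B cos(2x),
with A, B fixed by the endpoint conditions.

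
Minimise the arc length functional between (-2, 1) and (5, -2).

Arc-length functional: J[y] = ∫ sqrt(1 + (y')^2) dx.
Lagrangian L = sqrt(1 + (y')^2) has no explicit y dependence, so ∂L/∂y = 0 and the Euler-Lagrange equation gives
    d/dx( y' / sqrt(1 + (y')^2) ) = 0  ⇒  y' / sqrt(1 + (y')^2) = const.
Hence y' is constant, so y(x) is affine.
Fitting the endpoints (-2, 1) and (5, -2):
    slope m = ((-2) − 1) / (5 − (-2)) = -3/7,
    intercept c = 1 − m·(-2) = 1/7.
Extremal: y(x) = (-3/7) x + 1/7.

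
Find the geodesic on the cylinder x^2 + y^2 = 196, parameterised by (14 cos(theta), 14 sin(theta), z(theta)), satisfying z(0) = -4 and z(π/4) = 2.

Parameterise the cylinder of radius R = 14 as
    r(θ) = (14 cos θ, 14 sin θ, z(θ)).
The arc-length element is
    ds = sqrt(196 + (dz/dθ)^2) dθ,
so the Lagrangian is L = sqrt(196 + z'^2).
L depends on z' only, not on z or θ, so ∂L/∂z = 0 and
    ∂L/∂z' = z' / sqrt(196 + z'^2).
The Euler-Lagrange equation gives
    d/dθ( z' / sqrt(196 + z'^2) ) = 0,
so z' is constant. Integrating once:
    z(θ) = a θ + b,
a helix on the cylinder (a straight line when the cylinder is unrolled). The constants a, b are determined by the endpoint conditions.
With endpoint conditions z(0) = -4 and z(π/4) = 2: from z(0) = b we get b = -4, and a·π/4 + -4 = 2 gives a = 24/π, so
    z(θ) = (24/π) θ − 4.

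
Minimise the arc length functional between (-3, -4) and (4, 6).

Arc-length functional: J[y] = ∫ sqrt(1 + (y')^2) dx.
Lagrangian L = sqrt(1 + (y')^2) has no explicit y dependence, so ∂L/∂y = 0 and the Euler-Lagrange equation gives
    d/dx( y' / sqrt(1 + (y')^2) ) = 0  ⇒  y' / sqrt(1 + (y')^2) = const.
Hence y' is constant, so y(x) is affine.
Fitting the endpoints (-3, -4) and (4, 6):
    slope m = (6 − (-4)) / (4 − (-3)) = 10/7,
    intercept c = (-4) − m·(-3) = 2/7.
Extremal: y(x) = (10/7) x + 2/7.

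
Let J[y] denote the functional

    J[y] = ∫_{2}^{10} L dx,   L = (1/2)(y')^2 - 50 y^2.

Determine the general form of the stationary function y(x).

The Lagrangian is L = (1/2)(y')^2 - 50 y^2.
∂L/∂y = -100y.
∂L/∂y' = y'.
The Euler-Lagrange equation d/dx(∂L/∂y') − ∂L/∂y = 0 becomes:
    y'' + 100 y = 0
General solution: y(x) = A sin(10x) + B cos(10x), where A and B are arbitrary constants fixed by the endpoint conditions.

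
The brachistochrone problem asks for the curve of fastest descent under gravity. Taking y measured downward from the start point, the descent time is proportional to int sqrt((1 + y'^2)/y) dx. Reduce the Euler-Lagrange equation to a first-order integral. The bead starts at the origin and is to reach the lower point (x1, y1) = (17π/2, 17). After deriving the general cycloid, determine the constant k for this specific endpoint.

The Lagrangian L = sqrt((1 + y'^2) / y) has no explicit x dependence, so the Beltrami identity applies:
    L − y' ∂L/∂y' = C.
Compute ∂L/∂y' = y' / sqrt(y (1 + y'^2)).
Substitute:
    sqrt((1 + y'^2)/y) − y'·y' / sqrt(y (1 + y'^2))
    = (1 + y'^2) / sqrt(y (1 + y'^2)) − y'^2 / sqrt(y (1 + y'^2))
    = 1 / sqrt(y (1 + y'^2)) = C.
Squaring and rearranging gives the first integral
    y (1 + y'^2) = 1/C^2 =: k   (constant).
Solving this first-order ODE by the substitution
    y = (k/2)(1 − cos θ)
yields the cycloid parameterisation
    x(θ) = (k/2)(θ − sin θ),   y(θ) = (k/2)(1 − cos θ).
The constant k is fixed by the endpoint condition.
Now fit the given lower endpoint (x1, y1) = (17π/2, 17). At the bottom of the first arch (θ = π), the parametric equations give
    y(π) = (k/2)(1 − cos π) = k,
    x(π) = (k/2)(π − sin π) = kπ/2.
Matching y(π) = 17 gives k = 17, consistent with x(π) = 17π/2. Therefore the specific cycloid is
    x(θ) = (17/2)(θ − sin θ),   y(θ) = (17/2)(1 − cos θ).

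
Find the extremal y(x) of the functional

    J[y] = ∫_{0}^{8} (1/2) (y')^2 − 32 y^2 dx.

The Lagrangian is L = (1/2) (y')^2 − 32 y^2.
Compute ∂L/∂y = -64y, ∂L/∂y' = y'.
The Euler-Lagrange equation d/dx(∂L/∂y') − ∂L/∂y = 0 reduces to
    y'' + 64 y = 0.
Its general solution is
    y(x) = A sin(8x) + B cos(8x),
with A, B fixed by the endpoint conditions.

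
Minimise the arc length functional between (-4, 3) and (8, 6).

Arc-length functional: J[y] = ∫ sqrt(1 + (y')^2) dx.
Lagrangian L = sqrt(1 + (y')^2) has no explicit y dependence, so ∂L/∂y = 0 and the Euler-Lagrange equation gives
    d/dx( y' / sqrt(1 + (y')^2) ) = 0  ⇒  y' / sqrt(1 + (y')^2) = const.
Hence y' is constant, so y(x) is affine.
Fitting the endpoints (-4, 3) and (8, 6):
    slope m = (6 − 3) / (8 − (-4)) = 1/4,
    intercept c = 3 − m·(-4) = 4.
Extremal: y(x) = (1/4) x + 4.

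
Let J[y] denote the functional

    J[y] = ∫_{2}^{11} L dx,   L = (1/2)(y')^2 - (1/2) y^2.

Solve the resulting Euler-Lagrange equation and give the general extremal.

The Lagrangian is L = (1/2)(y')^2 - (1/2) y^2.
∂L/∂y = -y.
∂L/∂y' = y'.
The Euler-Lagrange equation d/dx(∂L/∂y') − ∂L/∂y = 0 becomes:
    y'' + y = 0
General solution: y(x) = A sin(x) + B cos(x), where A and B are arbitrary constants fixed by the endpoint conditions.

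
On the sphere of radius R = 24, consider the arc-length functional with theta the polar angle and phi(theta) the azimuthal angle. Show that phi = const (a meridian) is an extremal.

On the sphere of radius R = 24 with spherical coordinates (θ, φ), the induced metric is
    ds^2 = 576(dθ^2 + sin^2(θ) dφ^2).
Using θ as the parameter, the arc-length functional becomes
    J[φ] = ∫ 24 sqrt(1 + sin^2(θ) (dφ/dθ)^2) dθ.
So L = 24 sqrt(1 + sin^2(θ) φ'^2). Compute
    ∂L/∂φ = 0  (L has no explicit φ dependence),
    ∂L/∂φ' = 24 sin^2(θ) φ' / sqrt(1 + sin^2(θ) φ'^2).
For the candidate φ(θ) = c (constant), φ' = 0, so ∂L/∂φ' evaluated along the candidate vanishes, and ∂L/∂φ is identically zero. Hence
    d/dθ(∂L/∂φ') − ∂L/∂φ = 0
is satisfied. Therefore meridians φ = const are extremals of arc length — they are geodesics on the sphere.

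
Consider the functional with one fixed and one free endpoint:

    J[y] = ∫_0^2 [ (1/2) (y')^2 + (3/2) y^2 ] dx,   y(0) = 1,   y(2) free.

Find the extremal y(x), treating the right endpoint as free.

The Lagrangian L = (1/2) (y')^2 + (3/2) y^2 gives
    ∂L/∂y = 3 y,   ∂L/∂y' = y'.
Euler-Lagrange: y'' − 3 y = 0.
With k = sqrt(3), the general solution is
    y(x) = A cosh(sqrt(3) x) + B sinh(sqrt(3) x).
Fixed left endpoint y(0) = 1 ⇒ A = 1.
The right endpoint x = 2 is free, so the natural (transversality) condition is ∂L/∂y' |_{x=2} = 0, i.e. y'(2) = 0.
Compute y'(x) = A k sinh(k x) + B k cosh(k x), so
    y'(2) = A k sinh(k·2) + B k cosh(k·2) = 0
    ⇒ B = −A tanh(k·2) = − tanh(sqrt(3)·2).
Therefore the extremal is
    y(x) = cosh(sqrt(3) x) − tanh(sqrt(3)·2) sinh(sqrt(3) x).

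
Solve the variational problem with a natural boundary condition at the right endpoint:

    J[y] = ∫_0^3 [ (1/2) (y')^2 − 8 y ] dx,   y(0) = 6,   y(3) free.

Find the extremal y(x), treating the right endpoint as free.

The Lagrangian L = (1/2) (y')^2 − 8 y gives
    ∂L/∂y = −8,   ∂L/∂y' = y'.
Euler-Lagrange: d/dx(y') − (−8) = 0, i.e. y'' + 8 = 0, so
    y(x) = −(8/2) x^2 + C1 x + C2.
Fixed left endpoint y(0) = 6 ⇒ C2 = 6.
The right endpoint x = 3 is free, so the natural (transversality) condition is ∂L/∂y' |_{x=3} = 0, i.e. y'(3) = 0.
Compute y'(x) = −8 x + C1, so y'(3) = −24 + C1 = 0 ⇒ C1 = 24.
Therefore the extremal is
    y(x) = −4 x^2 + 24 x + 6.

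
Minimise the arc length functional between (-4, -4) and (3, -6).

Arc-length functional: J[y] = ∫ sqrt(1 + (y')^2) dx.
Lagrangian L = sqrt(1 + (y')^2) has no explicit y dependence, so ∂L/∂y = 0 and the Euler-Lagrange equation gives
    d/dx( y' / sqrt(1 + (y')^2) ) = 0  ⇒  y' / sqrt(1 + (y')^2) = const.
Hence y' is constant, so y(x) is affine.
Fitting the endpoints (-4, -4) and (3, -6):
    slope m = ((-6) − (-4)) / (3 − (-4)) = -2/7,
    intercept c = (-4) − m·(-4) = -36/7.
Extremal: y(x) = (-2/7) x - 36/7.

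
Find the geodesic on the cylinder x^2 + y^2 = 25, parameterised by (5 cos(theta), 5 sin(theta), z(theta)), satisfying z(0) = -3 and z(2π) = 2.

Parameterise the cylinder of radius R = 5 as
    r(θ) = (5 cos θ, 5 sin θ, z(θ)).
The arc-length element is
    ds = sqrt(25 + (dz/dθ)^2) dθ,
so the Lagrangian is L = sqrt(25 + z'^2).
L depends on z' only, not on z or θ, so ∂L/∂z = 0 and
    ∂L/∂z' = z' / sqrt(25 + z'^2).
The Euler-Lagrange equation gives
    d/dθ( z' / sqrt(25 + z'^2) ) = 0,
so z' is constant. Integrating once:
    z(θ) = a θ + b,
a helix on the cylinder (a straight line when the cylinder is unrolled). The constants a, b are determined by the endpoint conditions.
With endpoint conditions z(0) = -3 and z(2π) = 2: from z(0) = b we get b = -3, and a·2π + -3 = 2 gives a = 5/(2π), so
    z(θ) = (5/(2π)) θ − 3.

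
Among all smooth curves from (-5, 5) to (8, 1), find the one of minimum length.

Arc-length functional: J[y] = ∫ sqrt(1 + (y')^2) dx.
Lagrangian L = sqrt(1 + (y')^2) has no explicit y dependence, so ∂L/∂y = 0 and the Euler-Lagrange equation gives
    d/dx( y' / sqrt(1 + (y')^2) ) = 0  ⇒  y' / sqrt(1 + (y')^2) = const.
Hence y' is constant, so y(x) is affine.
Fitting the endpoints (-5, 5) and (8, 1):
    slope m = (1 − 5) / (8 − (-5)) = -4/13,
    intercept c = 5 − m·(-5) = 45/13.
Extremal: y(x) = (-4/13) x + 45/13.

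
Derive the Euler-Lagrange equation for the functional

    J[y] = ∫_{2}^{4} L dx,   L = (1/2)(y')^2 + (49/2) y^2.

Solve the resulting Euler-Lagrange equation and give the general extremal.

The Lagrangian is L = (1/2)(y')^2 + (49/2) y^2.
∂L/∂y = 49y.
∂L/∂y' = y'.
The Euler-Lagrange equation d/dx(∂L/∂y') − ∂L/∂y = 0 becomes:
    y'' - 49 y = 0
General solution: y(x) = A e^(7x) + B e^(-7x), where A and B are arbitrary constants fixed by the endpoint conditions.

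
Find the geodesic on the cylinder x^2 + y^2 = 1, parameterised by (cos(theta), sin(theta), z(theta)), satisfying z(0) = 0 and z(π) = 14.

Parameterise the cylinder of radius R = 1 as
    r(θ) = (cos θ, sin θ, z(θ)).
The arc-length element is
    ds = sqrt(1 + (dz/dθ)^2) dθ,
so the Lagrangian is L = sqrt(1 + z'^2).
L depends on z' only, not on z or θ, so ∂L/∂z = 0 and
    ∂L/∂z' = z' / sqrt(1 + z'^2).
The Euler-Lagrange equation gives
    d/dθ( z' / sqrt(1 + z'^2) ) = 0,
so z' is constant. Integrating once:
    z(θ) = a θ + b,
a helix on the cylinder (a straight line when the cylinder is unrolled). The constants a, b are determined by the endpoint conditions.
With endpoint conditions z(0) = 0 and z(π) = 14: from z(0) = b we get b = 0, and a·π + 0 = 14 gives a = 14/π, so
    z(θ) = (14/π) θ.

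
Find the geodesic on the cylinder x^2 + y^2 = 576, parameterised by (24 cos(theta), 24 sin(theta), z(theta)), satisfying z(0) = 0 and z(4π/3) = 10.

Parameterise the cylinder of radius R = 24 as
    r(θ) = (24 cos θ, 24 sin θ, z(θ)).
The arc-length element is
    ds = sqrt(576 + (dz/dθ)^2) dθ,
so the Lagrangian is L = sqrt(576 + z'^2).
L depends on z' only, not on z or θ, so ∂L/∂z = 0 and
    ∂L/∂z' = z' / sqrt(576 + z'^2).
The Euler-Lagrange equation gives
    d/dθ( z' / sqrt(576 + z'^2) ) = 0,
so z' is constant. Integrating once:
    z(θ) = a θ + b,
a helix on the cylinder (a straight line when the cylinder is unrolled). The constants a, b are determined by the endpoint conditions.
With endpoint conditions z(0) = 0 and z(4π/3) = 10: from z(0) = b we get b = 0, and a·4π/3 + 0 = 10 gives a = 15/(2π), so
    z(θ) = (15/(2π)) θ.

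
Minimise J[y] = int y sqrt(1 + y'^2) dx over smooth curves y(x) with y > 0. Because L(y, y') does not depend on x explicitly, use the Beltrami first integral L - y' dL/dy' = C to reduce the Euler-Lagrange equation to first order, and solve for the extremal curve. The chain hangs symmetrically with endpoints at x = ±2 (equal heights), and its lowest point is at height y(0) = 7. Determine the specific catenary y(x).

The Lagrangian L(y, y') = y sqrt(1 + y'^2) has no explicit x dependence, so the Beltrami identity applies:
    L − y' ∂L/∂y' = C.
Compute ∂L/∂y' = y · y' / sqrt(1 + y'^2). Then
    L − y' ∂L/∂y'
    = y sqrt(1 + y'^2) − y · y'^2 / sqrt(1 + y'^2)
    = y (1 + y'^2 − y'^2) / sqrt(1 + y'^2)
    = y / sqrt(1 + y'^2) = C.
Squaring gives y^2 = C^2 (1 + y'^2), i.e.
    y'^2 = y^2 / C^2 − 1.
Separating variables,
    dy / sqrt(y^2 − C^2) = dx / C,
and integrating gives arccosh(y / C) = (x − a)/C, so
    y(x) = C cosh((x − a)/C),
the catenary. The constants C and a are fixed by the two endpoint conditions (and, for the hanging-chain problem, the length constraint selects C).
Now fit the given data. The endpoints x = ±2 are symmetric at equal height, so the catenary is even about its minimum: a = 0 and y(x) = C cosh(x/C). The lowest point is y(0) = C cosh(0) = C, and we are told y(0) = 7, so C = 7. Therefore
    y(x) = 7 cosh(x/7),
and at the endpoints
    y(±2) = 7 cosh(2/7).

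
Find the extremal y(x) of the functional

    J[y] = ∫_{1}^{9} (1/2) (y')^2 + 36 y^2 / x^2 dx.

The Lagrangian is L = (1/2) (y')^2 + 36 y^2 / x^2.
Compute ∂L/∂y = 72y/x^2, ∂L/∂y' = y'.
The Euler-Lagrange equation d/dx(∂L/∂y') − ∂L/∂y = 0 reduces to
    y'' − 72/x^2 · y = 0  (x > 0).
Its general solution is
    y(x) = A x^9 + B x^(-8),
with A, B fixed by the endpoint conditions.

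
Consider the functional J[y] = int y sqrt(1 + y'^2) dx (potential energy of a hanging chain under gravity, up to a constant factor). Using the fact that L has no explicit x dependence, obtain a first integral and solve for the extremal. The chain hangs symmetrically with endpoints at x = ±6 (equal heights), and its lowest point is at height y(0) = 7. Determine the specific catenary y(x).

The Lagrangian L(y, y') = y sqrt(1 + y'^2) has no explicit x dependence, so the Beltrami identity applies:
    L − y' ∂L/∂y' = C.
Compute ∂L/∂y' = y · y' / sqrt(1 + y'^2). Then
    L − y' ∂L/∂y'
    = y sqrt(1 + y'^2) − y · y'^2 / sqrt(1 + y'^2)
    = y (1 + y'^2 − y'^2) / sqrt(1 + y'^2)
    = y / sqrt(1 + y'^2) = C.
Squaring gives y^2 = C^2 (1 + y'^2), i.e.
    y'^2 = y^2 / C^2 − 1.
Separating variables,
    dy / sqrt(y^2 − C^2) = dx / C,
and integrating gives arccosh(y / C) = (x − a)/C, so
    y(x) = C cosh((x − a)/C),
the catenary. The constants C and a are fixed by the two endpoint conditions (and, for the hanging-chain problem, the length constraint selects C).
Now fit the given data. The endpoints x = ±6 are symmetric at equal height, so the catenary is even about its minimum: a = 0 and y(x) = C cosh(x/C). The lowest point is y(0) = C cosh(0) = C, and we are told y(0) = 7, so C = 7. Therefore
    y(x) = 7 cosh(x/7),
and at the endpoints
    y(±6) = 7 cosh(6/7).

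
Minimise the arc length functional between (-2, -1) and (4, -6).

Arc-length functional: J[y] = ∫ sqrt(1 + (y')^2) dx.
Lagrangian L = sqrt(1 + (y')^2) has no explicit y dependence, so ∂L/∂y = 0 and the Euler-Lagrange equation gives
    d/dx( y' / sqrt(1 + (y')^2) ) = 0  ⇒  y' / sqrt(1 + (y')^2) = const.
Hence y' is constant, so y(x) is affine.
Fitting the endpoints (-2, -1) and (4, -6):
    slope m = ((-6) − (-1)) / (4 − (-2)) = -5/6,
    intercept c = (-1) − m·(-2) = -8/3.
Extremal: y(x) = (-5/6) x - 8/3.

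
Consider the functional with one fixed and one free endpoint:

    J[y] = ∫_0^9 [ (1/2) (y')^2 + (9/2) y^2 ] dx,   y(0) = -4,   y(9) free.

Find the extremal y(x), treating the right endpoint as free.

The Lagrangian L = (1/2) (y')^2 + (9/2) y^2 gives
    ∂L/∂y = 9 y,   ∂L/∂y' = y'.
Euler-Lagrange: y'' − 9 y = 0.
With k = 3, the general solution is
    y(x) = A cosh(3 x) + B sinh(3 x).
Fixed left endpoint y(0) = -4 ⇒ A = -4.
The right endpoint x = 9 is free, so the natural (transversality) condition is ∂L/∂y' |_{x=9} = 0, i.e. y'(9) = 0.
Compute y'(x) = A k sinh(k x) + B k cosh(k x), so
    y'(9) = A k sinh(k·9) + B k cosh(k·9) = 0
    ⇒ B = −A tanh(k·9) = 4 tanh(3·9).
Therefore the extremal is
    y(x) = −4 cosh(3 x) + 4 tanh(3·9) sinh(3 x).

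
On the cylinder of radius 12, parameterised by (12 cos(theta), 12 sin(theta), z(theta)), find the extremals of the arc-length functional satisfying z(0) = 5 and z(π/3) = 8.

Parameterise the cylinder of radius R = 12 as
    r(θ) = (12 cos θ, 12 sin θ, z(θ)).
The arc-length element is
    ds = sqrt(144 + (dz/dθ)^2) dθ,
so the Lagrangian is L = sqrt(144 + z'^2).
L depends on z' only, not on z or θ, so ∂L/∂z = 0 and
    ∂L/∂z' = z' / sqrt(144 + z'^2).
The Euler-Lagrange equation gives
    d/dθ( z' / sqrt(144 + z'^2) ) = 0,
so z' is constant. Integrating once:
    z(θ) = a θ + b,
a helix on the cylinder (a straight line when the cylinder is unrolled). The constants a, b are determined by the endpoint conditions.
With endpoint conditions z(0) = 5 and z(π/3) = 8: from z(0) = b we get b = 5, and a·π/3 + 5 = 8 gives a = 9/π, so
    z(θ) = (9/π) θ + 5.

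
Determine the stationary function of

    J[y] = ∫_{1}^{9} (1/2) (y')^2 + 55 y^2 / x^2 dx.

The Lagrangian is L = (1/2) (y')^2 + 55 y^2 / x^2.
Compute ∂L/∂y = 110y/x^2, ∂L/∂y' = y'.
The Euler-Lagrange equation d/dx(∂L/∂y') − ∂L/∂y = 0 reduces to
    y'' − 110/x^2 · y = 0  (x > 0).
Its general solution is
    y(x) = A x^11 + B x^(-10),
with A, B fixed by the endpoint conditions.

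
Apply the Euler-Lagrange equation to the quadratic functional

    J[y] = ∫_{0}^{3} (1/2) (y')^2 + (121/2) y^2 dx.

The Lagrangian is L = (1/2) (y')^2 + (121/2) y^2.
Compute ∂L/∂y = 121y, ∂L/∂y' = y'.
The Euler-Lagrange equation d/dx(∂L/∂y') − ∂L/∂y = 0 reduces to
    y'' − 121 y = 0.
Its general solution is
    y(x) = A e^(11x) + B e^(−11x),
with A, B fixed by the endpoint conditions.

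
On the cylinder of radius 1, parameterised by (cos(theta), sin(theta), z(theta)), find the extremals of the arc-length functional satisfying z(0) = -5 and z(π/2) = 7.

Parameterise the cylinder of radius R = 1 as
    r(θ) = (cos θ, sin θ, z(θ)).
The arc-length element is
    ds = sqrt(1 + (dz/dθ)^2) dθ,
so the Lagrangian is L = sqrt(1 + z'^2).
L depends on z' only, not on z or θ, so ∂L/∂z = 0 and
    ∂L/∂z' = z' / sqrt(1 + z'^2).
The Euler-Lagrange equation gives
    d/dθ( z' / sqrt(1 + z'^2) ) = 0,
so z' is constant. Integrating once:
    z(θ) = a θ + b,
a helix on the cylinder (a straight line when the cylinder is unrolled). The constants a, b are determined by the endpoint conditions.
With endpoint conditions z(0) = -5 and z(π/2) = 7: from z(0) = b we get b = -5, and a·π/2 + -5 = 7 gives a = 24/π, so
    z(θ) = (24/π) θ − 5.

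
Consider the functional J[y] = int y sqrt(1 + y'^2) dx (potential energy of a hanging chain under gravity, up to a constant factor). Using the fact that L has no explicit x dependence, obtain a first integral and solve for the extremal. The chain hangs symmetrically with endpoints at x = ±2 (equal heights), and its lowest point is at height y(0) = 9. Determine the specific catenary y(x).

The Lagrangian L(y, y') = y sqrt(1 + y'^2) has no explicit x dependence, so the Beltrami identity applies:
    L − y' ∂L/∂y' = C.
Compute ∂L/∂y' = y · y' / sqrt(1 + y'^2). Then
    L − y' ∂L/∂y'
    = y sqrt(1 + y'^2) − y · y'^2 / sqrt(1 + y'^2)
    = y (1 + y'^2 − y'^2) / sqrt(1 + y'^2)
    = y / sqrt(1 + y'^2) = C.
Squaring gives y^2 = C^2 (1 + y'^2), i.e.
    y'^2 = y^2 / C^2 − 1.
Separating variables,
    dy / sqrt(y^2 − C^2) = dx / C,
and integrating gives arccosh(y / C) = (x − a)/C, so
    y(x) = C cosh((x − a)/C),
the catenary. The constants C and a are fixed by the two endpoint conditions (and, for the hanging-chain problem, the length constraint selects C).
Now fit the given data. The endpoints x = ±2 are symmetric at equal height, so the catenary is even about its minimum: a = 0 and y(x) = C cosh(x/C). The lowest point is y(0) = C cosh(0) = C, and we are told y(0) = 9, so C = 9. Therefore
    y(x) = 9 cosh(x/9),
and at the endpoints
    y(±2) = 9 cosh(2/9).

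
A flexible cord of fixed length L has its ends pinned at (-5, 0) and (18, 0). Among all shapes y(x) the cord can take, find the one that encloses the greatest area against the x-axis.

Set up the augmented Lagrangian using a multiplier λ for the length constraint:
    F(y, y') = y − λ sqrt(1 + y'^2).
F has no explicit x dependence, so the Beltrami identity yields a first integral
    F − y' ∂F/∂y' = C.
Compute ∂F/∂y' = −λ y' / sqrt(1 + y'^2). Then
    y − λ sqrt(1 + y'^2) + λ y'^2 / sqrt(1 + y'^2) = C
    ⇒  y − λ / sqrt(1 + y'^2) = C.
Solving for y' and integrating gives
    (x − a)^2 + (y − b)^2 = λ^2,
a circular arc of radius λ. The constants a, b are determined by the endpoint conditions y(-5) = y(18) = 0, and λ is fixed implicitly by the length constraint
    ∫_{-5}^{18} sqrt(1 + y'^2) dx = L.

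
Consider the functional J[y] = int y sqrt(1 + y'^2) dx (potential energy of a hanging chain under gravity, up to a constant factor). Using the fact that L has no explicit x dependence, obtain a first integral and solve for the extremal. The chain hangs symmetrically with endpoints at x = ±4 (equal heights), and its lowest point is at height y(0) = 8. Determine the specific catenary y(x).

The Lagrangian L(y, y') = y sqrt(1 + y'^2) has no explicit x dependence, so the Beltrami identity applies:
    L − y' ∂L/∂y' = C.
Compute ∂L/∂y' = y · y' / sqrt(1 + y'^2). Then
    L − y' ∂L/∂y'
    = y sqrt(1 + y'^2) − y · y'^2 / sqrt(1 + y'^2)
    = y (1 + y'^2 − y'^2) / sqrt(1 + y'^2)
    = y / sqrt(1 + y'^2) = C.
Squaring gives y^2 = C^2 (1 + y'^2), i.e.
    y'^2 = y^2 / C^2 − 1.
Separating variables,
    dy / sqrt(y^2 − C^2) = dx / C,
and integrating gives arccosh(y / C) = (x − a)/C, so
    y(x) = C cosh((x − a)/C),
the catenary. The constants C and a are fixed by the two endpoint conditions (and, for the hanging-chain problem, the length constraint selects C).
Now fit the given data. The endpoints x = ±4 are symmetric at equal height, so the catenary is even about its minimum: a = 0 and y(x) = C cosh(x/C). The lowest point is y(0) = C cosh(0) = C, and we are told y(0) = 8, so C = 8. Therefore
    y(x) = 8 cosh(x/8),
and at the endpoints
    y(±4) = 8 cosh(4/8).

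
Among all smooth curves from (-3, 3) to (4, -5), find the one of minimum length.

Arc-length functional: J[y] = ∫ sqrt(1 + (y')^2) dx.
Lagrangian L = sqrt(1 + (y')^2) has no explicit y dependence, so ∂L/∂y = 0 and the Euler-Lagrange equation gives
    d/dx( y' / sqrt(1 + (y')^2) ) = 0  ⇒  y' / sqrt(1 + (y')^2) = const.
Hence y' is constant, so y(x) is affine.
Fitting the endpoints (-3, 3) and (4, -5):
    slope m = ((-5) − 3) / (4 − (-3)) = -8/7,
    intercept c = 3 − m·(-3) = -3/7.
Extremal: y(x) = (-8/7) x - 3/7.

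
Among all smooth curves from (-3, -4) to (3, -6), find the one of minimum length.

Arc-length functional: J[y] = ∫ sqrt(1 + (y')^2) dx.
Lagrangian L = sqrt(1 + (y')^2) has no explicit y dependence, so ∂L/∂y = 0 and the Euler-Lagrange equation gives
    d/dx( y' / sqrt(1 + (y')^2) ) = 0  ⇒  y' / sqrt(1 + (y')^2) = const.
Hence y' is constant, so y(x) is affine.
Fitting the endpoints (-3, -4) and (3, -6):
    slope m = ((-6) − (-4)) / (3 − (-3)) = -1/3,
    intercept c = (-4) − m·(-3) = -5.
Extremal: y(x) = (-1/3) x - 5.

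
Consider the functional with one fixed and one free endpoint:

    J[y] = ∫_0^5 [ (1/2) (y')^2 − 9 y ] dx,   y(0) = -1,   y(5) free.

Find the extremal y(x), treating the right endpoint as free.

The Lagrangian L = (1/2) (y')^2 − 9 y gives
    ∂L/∂y = −9,   ∂L/∂y' = y'.
Euler-Lagrange: d/dx(y') − (−9) = 0, i.e. y'' + 9 = 0, so
    y(x) = −(9/2) x^2 + C1 x + C2.
Fixed left endpoint y(0) = -1 ⇒ C2 = -1.
The right endpoint x = 5 is free, so the natural (transversality) condition is ∂L/∂y' |_{x=5} = 0, i.e. y'(5) = 0.
Compute y'(x) = −9 x + C1, so y'(5) = −45 + C1 = 0 ⇒ C1 = 45.
Therefore the extremal is
    y(x) = −(9/2) x^2 + 45 x − 1.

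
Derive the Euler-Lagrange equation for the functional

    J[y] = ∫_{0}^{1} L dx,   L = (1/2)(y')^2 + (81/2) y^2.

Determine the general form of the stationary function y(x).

The Lagrangian is L = (1/2)(y')^2 + (81/2) y^2.
∂L/∂y = 81y.
∂L/∂y' = y'.
The Euler-Lagrange equation d/dx(∂L/∂y') − ∂L/∂y = 0 becomes:
    y'' - 81 y = 0
General solution: y(x) = A e^(9x) + B e^(-9x), where A and B are arbitrary constants fixed by the endpoint conditions.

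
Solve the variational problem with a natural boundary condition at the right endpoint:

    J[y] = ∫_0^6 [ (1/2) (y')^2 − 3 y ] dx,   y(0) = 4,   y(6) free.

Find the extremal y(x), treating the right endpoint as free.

The Lagrangian L = (1/2) (y')^2 − 3 y gives
    ∂L/∂y = −3,   ∂L/∂y' = y'.
Euler-Lagrange: d/dx(y') − (−3) = 0, i.e. y'' + 3 = 0, so
    y(x) = −(3/2) x^2 + C1 x + C2.
Fixed left endpoint y(0) = 4 ⇒ C2 = 4.
The right endpoint x = 6 is free, so the natural (transversality) condition is ∂L/∂y' |_{x=6} = 0, i.e. y'(6) = 0.
Compute y'(x) = −3 x + C1, so y'(6) = −18 + C1 = 0 ⇒ C1 = 18.
Therefore the extremal is
    y(x) = −(3/2) x^2 + 18 x + 4.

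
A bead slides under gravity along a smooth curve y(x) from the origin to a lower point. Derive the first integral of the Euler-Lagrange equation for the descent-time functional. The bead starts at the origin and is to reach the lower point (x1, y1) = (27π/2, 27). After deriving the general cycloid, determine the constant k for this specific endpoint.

The Lagrangian L = sqrt((1 + y'^2) / y) has no explicit x dependence, so the Beltrami identity applies:
    L − y' ∂L/∂y' = C.
Compute ∂L/∂y' = y' / sqrt(y (1 + y'^2)).
Substitute:
    sqrt((1 + y'^2)/y) − y'·y' / sqrt(y (1 + y'^2))
    = (1 + y'^2) / sqrt(y (1 + y'^2)) − y'^2 / sqrt(y (1 + y'^2))
    = 1 / sqrt(y (1 + y'^2)) = C.
Squaring and rearranging gives the first integral
    y (1 + y'^2) = 1/C^2 =: k   (constant).
Solving this first-order ODE by the substitution
    y = (k/2)(1 − cos θ)
yields the cycloid parameterisation
    x(θ) = (k/2)(θ − sin θ),   y(θ) = (k/2)(1 − cos θ).
The constant k is fixed by the endpoint condition.
Now fit the given lower endpoint (x1, y1) = (27π/2, 27). At the bottom of the first arch (θ = π), the parametric equations give
    y(π) = (k/2)(1 − cos π) = k,
    x(π) = (k/2)(π − sin π) = kπ/2.
Matching y(π) = 27 gives k = 27, consistent with x(π) = 27π/2. Therefore the specific cycloid is
    x(θ) = (27/2)(θ − sin θ),   y(θ) = (27/2)(1 − cos θ).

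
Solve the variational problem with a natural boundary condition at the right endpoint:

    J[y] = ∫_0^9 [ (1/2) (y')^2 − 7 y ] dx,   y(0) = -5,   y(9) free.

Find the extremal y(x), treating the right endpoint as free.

The Lagrangian L = (1/2) (y')^2 − 7 y gives
    ∂L/∂y = −7,   ∂L/∂y' = y'.
Euler-Lagrange: d/dx(y') − (−7) = 0, i.e. y'' + 7 = 0, so
    y(x) = −(7/2) x^2 + C1 x + C2.
Fixed left endpoint y(0) = -5 ⇒ C2 = -5.
The right endpoint x = 9 is free, so the natural (transversality) condition is ∂L/∂y' |_{x=9} = 0, i.e. y'(9) = 0.
Compute y'(x) = −7 x + C1, so y'(9) = −63 + C1 = 0 ⇒ C1 = 63.
Therefore the extremal is
    y(x) = −(7/2) x^2 + 63 x − 5.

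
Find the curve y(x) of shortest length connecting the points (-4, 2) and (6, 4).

Arc-length functional: J[y] = ∫ sqrt(1 + (y')^2) dx.
Lagrangian L = sqrt(1 + (y')^2) has no explicit y dependence, so ∂L/∂y = 0 and the Euler-Lagrange equation gives
    d/dx( y' / sqrt(1 + (y')^2) ) = 0  ⇒  y' / sqrt(1 + (y')^2) = const.
Hence y' is constant, so y(x) is affine.
Fitting the endpoints (-4, 2) and (6, 4):
    slope m = (4 − 2) / (6 − (-4)) = 1/5,
    intercept c = 2 − m·(-4) = 14/5.
Extremal: y(x) = (1/5) x + 14/5.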